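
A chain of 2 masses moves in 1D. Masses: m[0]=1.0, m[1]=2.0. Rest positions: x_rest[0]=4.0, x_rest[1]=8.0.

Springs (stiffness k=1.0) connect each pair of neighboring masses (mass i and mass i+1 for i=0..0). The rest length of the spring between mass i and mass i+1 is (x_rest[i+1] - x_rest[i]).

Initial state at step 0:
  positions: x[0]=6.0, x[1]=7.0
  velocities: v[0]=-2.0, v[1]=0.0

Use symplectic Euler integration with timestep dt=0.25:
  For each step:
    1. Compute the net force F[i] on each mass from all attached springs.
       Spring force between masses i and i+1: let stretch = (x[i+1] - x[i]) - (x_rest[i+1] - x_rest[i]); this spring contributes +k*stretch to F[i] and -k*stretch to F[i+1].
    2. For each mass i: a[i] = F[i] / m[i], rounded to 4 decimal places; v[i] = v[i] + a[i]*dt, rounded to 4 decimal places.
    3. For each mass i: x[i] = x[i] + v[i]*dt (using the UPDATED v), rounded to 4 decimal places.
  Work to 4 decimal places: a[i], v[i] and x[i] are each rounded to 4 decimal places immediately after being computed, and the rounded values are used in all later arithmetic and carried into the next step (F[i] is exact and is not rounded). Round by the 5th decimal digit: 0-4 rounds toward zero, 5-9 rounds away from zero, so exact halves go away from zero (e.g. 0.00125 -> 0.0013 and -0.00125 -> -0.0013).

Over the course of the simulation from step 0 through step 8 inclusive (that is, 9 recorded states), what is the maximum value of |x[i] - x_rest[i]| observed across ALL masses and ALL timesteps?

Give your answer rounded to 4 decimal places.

Step 0: x=[6.0000 7.0000] v=[-2.0000 0.0000]
Step 1: x=[5.3125 7.0938] v=[-2.7500 0.3750]
Step 2: x=[4.4863 7.2569] v=[-3.3047 0.6524]
Step 3: x=[3.5833 7.4584] v=[-3.6121 0.8061]
Step 4: x=[2.6725 7.6638] v=[-3.6433 0.8217]
Step 5: x=[1.8236 7.8383] v=[-3.3955 0.6978]
Step 6: x=[1.1007 7.9498] v=[-2.8918 0.4460]
Step 7: x=[0.5558 7.9723] v=[-2.1795 0.0899]
Step 8: x=[0.2245 7.8880] v=[-1.3254 -0.3372]
Max displacement = 3.7755

Answer: 3.7755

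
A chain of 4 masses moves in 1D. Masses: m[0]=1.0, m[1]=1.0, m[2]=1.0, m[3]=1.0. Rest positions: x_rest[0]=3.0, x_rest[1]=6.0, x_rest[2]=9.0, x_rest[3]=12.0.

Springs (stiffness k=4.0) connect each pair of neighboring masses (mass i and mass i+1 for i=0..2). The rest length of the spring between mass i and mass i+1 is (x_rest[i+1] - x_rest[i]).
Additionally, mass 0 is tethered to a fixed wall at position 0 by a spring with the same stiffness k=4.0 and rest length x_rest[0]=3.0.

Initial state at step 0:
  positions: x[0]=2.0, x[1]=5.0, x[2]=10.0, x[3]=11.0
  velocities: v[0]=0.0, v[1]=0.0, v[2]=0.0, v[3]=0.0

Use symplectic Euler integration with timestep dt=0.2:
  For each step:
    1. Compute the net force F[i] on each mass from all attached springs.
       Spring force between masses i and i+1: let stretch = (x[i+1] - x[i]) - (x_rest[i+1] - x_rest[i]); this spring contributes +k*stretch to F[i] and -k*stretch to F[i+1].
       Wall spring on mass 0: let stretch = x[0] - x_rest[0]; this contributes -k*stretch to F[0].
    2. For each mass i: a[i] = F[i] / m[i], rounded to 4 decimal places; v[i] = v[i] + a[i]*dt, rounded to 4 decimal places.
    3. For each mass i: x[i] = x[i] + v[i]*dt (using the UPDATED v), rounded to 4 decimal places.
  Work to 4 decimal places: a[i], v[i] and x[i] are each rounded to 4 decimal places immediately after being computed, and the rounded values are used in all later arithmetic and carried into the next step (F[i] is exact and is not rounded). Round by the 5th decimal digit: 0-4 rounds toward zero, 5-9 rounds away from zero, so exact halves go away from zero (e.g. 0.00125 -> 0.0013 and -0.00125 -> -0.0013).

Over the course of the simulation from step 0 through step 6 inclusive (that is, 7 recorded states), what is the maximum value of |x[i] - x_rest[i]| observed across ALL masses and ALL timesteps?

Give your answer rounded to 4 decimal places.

Answer: 1.7756

Derivation:
Step 0: x=[2.0000 5.0000 10.0000 11.0000] v=[0.0000 0.0000 0.0000 0.0000]
Step 1: x=[2.1600 5.3200 9.3600 11.3200] v=[0.8000 1.6000 -3.2000 1.6000]
Step 2: x=[2.4800 5.7808 8.3872 11.8064] v=[1.6000 2.3040 -4.8640 2.4320]
Step 3: x=[2.9313 6.1305 7.5444 12.2257] v=[2.2566 1.7485 -4.2138 2.0966]
Step 4: x=[3.4255 6.1946 7.2244 12.3760] v=[2.4709 0.3203 -1.5999 0.7516]
Step 5: x=[3.8147 5.9804 7.5639 12.1821] v=[1.9458 -1.0711 1.6975 -0.9697]
Step 6: x=[3.9400 5.6730 8.3890 11.7292] v=[0.6266 -1.5369 4.1253 -2.2643]
Max displacement = 1.7756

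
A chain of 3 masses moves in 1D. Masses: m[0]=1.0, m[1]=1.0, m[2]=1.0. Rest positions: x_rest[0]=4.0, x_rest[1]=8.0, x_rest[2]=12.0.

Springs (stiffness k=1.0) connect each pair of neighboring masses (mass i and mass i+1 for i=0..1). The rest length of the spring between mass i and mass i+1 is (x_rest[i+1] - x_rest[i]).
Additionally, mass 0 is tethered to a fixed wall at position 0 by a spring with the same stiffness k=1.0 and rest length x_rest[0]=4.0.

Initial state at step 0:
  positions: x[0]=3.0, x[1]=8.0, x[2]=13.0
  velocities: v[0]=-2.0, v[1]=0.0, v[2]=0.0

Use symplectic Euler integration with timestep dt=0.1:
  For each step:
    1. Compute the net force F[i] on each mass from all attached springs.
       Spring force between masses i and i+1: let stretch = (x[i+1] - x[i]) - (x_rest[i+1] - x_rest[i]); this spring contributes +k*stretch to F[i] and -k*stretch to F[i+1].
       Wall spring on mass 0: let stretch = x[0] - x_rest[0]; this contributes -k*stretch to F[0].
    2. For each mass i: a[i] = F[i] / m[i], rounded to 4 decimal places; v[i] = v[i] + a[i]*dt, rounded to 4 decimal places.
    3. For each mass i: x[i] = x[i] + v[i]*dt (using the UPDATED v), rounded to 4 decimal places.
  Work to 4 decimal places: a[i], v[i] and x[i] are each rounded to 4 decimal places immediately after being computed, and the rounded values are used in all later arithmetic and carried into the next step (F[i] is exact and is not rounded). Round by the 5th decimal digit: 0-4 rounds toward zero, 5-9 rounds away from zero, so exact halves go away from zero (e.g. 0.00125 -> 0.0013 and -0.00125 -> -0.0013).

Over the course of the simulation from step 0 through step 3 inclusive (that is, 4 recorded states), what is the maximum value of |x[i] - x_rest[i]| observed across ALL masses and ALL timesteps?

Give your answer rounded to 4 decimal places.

Step 0: x=[3.0000 8.0000 13.0000] v=[-2.0000 0.0000 0.0000]
Step 1: x=[2.8200 8.0000 12.9900] v=[-1.8000 0.0000 -0.1000]
Step 2: x=[2.6636 7.9981 12.9701] v=[-1.5640 -0.0190 -0.1990]
Step 3: x=[2.5339 7.9926 12.9405] v=[-1.2969 -0.0553 -0.2962]
Max displacement = 1.4661

Answer: 1.4661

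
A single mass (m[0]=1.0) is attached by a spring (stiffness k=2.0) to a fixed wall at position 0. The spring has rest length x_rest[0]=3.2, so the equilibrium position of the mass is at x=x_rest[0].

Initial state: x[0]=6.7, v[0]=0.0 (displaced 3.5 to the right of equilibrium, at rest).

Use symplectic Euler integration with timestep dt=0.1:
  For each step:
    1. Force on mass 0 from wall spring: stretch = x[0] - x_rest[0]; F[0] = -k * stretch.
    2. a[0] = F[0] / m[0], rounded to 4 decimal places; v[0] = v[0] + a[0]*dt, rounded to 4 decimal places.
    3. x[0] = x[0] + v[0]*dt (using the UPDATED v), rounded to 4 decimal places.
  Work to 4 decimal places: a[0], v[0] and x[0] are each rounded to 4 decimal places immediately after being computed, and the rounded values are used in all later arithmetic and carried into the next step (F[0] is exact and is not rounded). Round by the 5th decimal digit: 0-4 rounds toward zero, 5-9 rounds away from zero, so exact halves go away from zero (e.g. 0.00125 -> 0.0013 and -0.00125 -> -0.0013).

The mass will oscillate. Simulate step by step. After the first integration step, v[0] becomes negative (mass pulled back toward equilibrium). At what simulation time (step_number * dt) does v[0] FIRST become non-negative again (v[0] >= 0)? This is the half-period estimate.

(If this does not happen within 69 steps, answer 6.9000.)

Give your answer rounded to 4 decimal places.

Step 0: x=[6.7000] v=[0.0000]
Step 1: x=[6.6300] v=[-0.7000]
Step 2: x=[6.4914] v=[-1.3860]
Step 3: x=[6.2870] v=[-2.0443]
Step 4: x=[6.0208] v=[-2.6617]
Step 5: x=[5.6982] v=[-3.2259]
Step 6: x=[5.3257] v=[-3.7255]
Step 7: x=[4.9106] v=[-4.1506]
Step 8: x=[4.4613] v=[-4.4927]
Step 9: x=[3.9868] v=[-4.7450]
Step 10: x=[3.4966] v=[-4.9024]
Step 11: x=[3.0004] v=[-4.9617]
Step 12: x=[2.5082] v=[-4.9218]
Step 13: x=[2.0299] v=[-4.7834]
Step 14: x=[1.5750] v=[-4.5494]
Step 15: x=[1.1526] v=[-4.2244]
Step 16: x=[0.7711] v=[-3.8149]
Step 17: x=[0.4382] v=[-3.3291]
Step 18: x=[0.1605] v=[-2.7767]
Step 19: x=[-0.0564] v=[-2.1688]
Step 20: x=[-0.2082] v=[-1.5175]
Step 21: x=[-0.2918] v=[-0.8359]
Step 22: x=[-0.3056] v=[-0.1375]
Step 23: x=[-0.2492] v=[0.5636]
First v>=0 after going negative at step 23, time=2.3000

Answer: 2.3000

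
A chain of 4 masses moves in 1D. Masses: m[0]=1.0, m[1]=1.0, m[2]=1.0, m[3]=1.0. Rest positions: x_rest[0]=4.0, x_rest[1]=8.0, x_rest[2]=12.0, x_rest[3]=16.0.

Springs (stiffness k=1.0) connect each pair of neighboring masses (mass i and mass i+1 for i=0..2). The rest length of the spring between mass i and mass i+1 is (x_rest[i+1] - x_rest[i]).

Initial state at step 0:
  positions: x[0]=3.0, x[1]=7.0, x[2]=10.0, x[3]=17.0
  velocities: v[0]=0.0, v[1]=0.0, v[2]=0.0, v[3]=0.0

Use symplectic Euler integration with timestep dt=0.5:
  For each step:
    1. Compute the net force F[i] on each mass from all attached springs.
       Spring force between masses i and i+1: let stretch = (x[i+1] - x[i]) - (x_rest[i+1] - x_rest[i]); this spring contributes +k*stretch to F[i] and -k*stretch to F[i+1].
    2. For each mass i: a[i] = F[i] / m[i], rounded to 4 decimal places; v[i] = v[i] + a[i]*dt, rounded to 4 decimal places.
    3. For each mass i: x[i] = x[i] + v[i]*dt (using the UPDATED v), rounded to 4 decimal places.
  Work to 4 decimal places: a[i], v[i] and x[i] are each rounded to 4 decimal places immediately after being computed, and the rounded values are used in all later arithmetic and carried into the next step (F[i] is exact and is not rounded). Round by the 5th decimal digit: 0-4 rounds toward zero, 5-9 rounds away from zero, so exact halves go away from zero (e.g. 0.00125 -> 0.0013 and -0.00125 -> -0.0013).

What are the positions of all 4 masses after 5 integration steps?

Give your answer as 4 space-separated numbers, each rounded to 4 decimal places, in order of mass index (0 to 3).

Step 0: x=[3.0000 7.0000 10.0000 17.0000] v=[0.0000 0.0000 0.0000 0.0000]
Step 1: x=[3.0000 6.7500 11.0000 16.2500] v=[0.0000 -0.5000 2.0000 -1.5000]
Step 2: x=[2.9375 6.6250 12.2500 15.1875] v=[-0.1250 -0.2500 2.5000 -2.1250]
Step 3: x=[2.7969 6.9844 12.8282 14.3906] v=[-0.2813 0.7188 1.1563 -1.5938]
Step 4: x=[2.7031 7.7579 12.3360 14.2031] v=[-0.1876 1.5470 -0.9844 -0.3750]
Step 5: x=[2.8730 8.4123 11.1661 14.5489] v=[0.3398 1.3087 -2.3399 0.6915]

Answer: 2.8730 8.4123 11.1661 14.5489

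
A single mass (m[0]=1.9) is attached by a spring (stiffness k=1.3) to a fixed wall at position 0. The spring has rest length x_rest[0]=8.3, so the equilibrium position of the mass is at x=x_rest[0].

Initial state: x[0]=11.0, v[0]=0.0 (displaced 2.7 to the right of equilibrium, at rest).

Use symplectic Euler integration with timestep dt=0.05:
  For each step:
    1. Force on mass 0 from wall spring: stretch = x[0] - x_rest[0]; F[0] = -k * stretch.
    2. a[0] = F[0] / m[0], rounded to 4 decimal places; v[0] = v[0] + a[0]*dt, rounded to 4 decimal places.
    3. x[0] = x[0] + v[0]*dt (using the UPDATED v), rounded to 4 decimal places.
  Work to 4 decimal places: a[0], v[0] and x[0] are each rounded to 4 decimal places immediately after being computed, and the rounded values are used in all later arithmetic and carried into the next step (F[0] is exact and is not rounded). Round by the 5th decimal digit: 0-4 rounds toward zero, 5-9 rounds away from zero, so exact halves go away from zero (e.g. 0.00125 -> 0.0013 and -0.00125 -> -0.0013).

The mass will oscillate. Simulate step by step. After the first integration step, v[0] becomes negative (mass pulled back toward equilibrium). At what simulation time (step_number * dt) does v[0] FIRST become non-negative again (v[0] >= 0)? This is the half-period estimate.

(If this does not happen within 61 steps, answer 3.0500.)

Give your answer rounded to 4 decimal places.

Step 0: x=[11.0000] v=[0.0000]
Step 1: x=[10.9954] v=[-0.0924]
Step 2: x=[10.9862] v=[-0.1846]
Step 3: x=[10.9724] v=[-0.2765]
Step 4: x=[10.9540] v=[-0.3679]
Step 5: x=[10.9311] v=[-0.4587]
Step 6: x=[10.9037] v=[-0.5487]
Step 7: x=[10.8718] v=[-0.6378]
Step 8: x=[10.8355] v=[-0.7258]
Step 9: x=[10.7949] v=[-0.8125]
Step 10: x=[10.7500] v=[-0.8979]
Step 11: x=[10.7009] v=[-0.9817]
Step 12: x=[10.6477] v=[-1.0638]
Step 13: x=[10.5905] v=[-1.1441]
Step 14: x=[10.5294] v=[-1.2225]
Step 15: x=[10.4645] v=[-1.2988]
Step 16: x=[10.3959] v=[-1.3729]
Step 17: x=[10.3237] v=[-1.4446]
Step 18: x=[10.2480] v=[-1.5138]
Step 19: x=[10.1690] v=[-1.5804]
Step 20: x=[10.0868] v=[-1.6443]
Step 21: x=[10.0015] v=[-1.7054]
Step 22: x=[9.9133] v=[-1.7636]
Step 23: x=[9.8224] v=[-1.8188]
Step 24: x=[9.7289] v=[-1.8709]
Step 25: x=[9.6329] v=[-1.9198]
Step 26: x=[9.5346] v=[-1.9654]
Step 27: x=[9.4342] v=[-2.0076]
Step 28: x=[9.3319] v=[-2.0464]
Step 29: x=[9.2278] v=[-2.0817]
Step 30: x=[9.1221] v=[-2.1134]
Step 31: x=[9.0150] v=[-2.1415]
Step 32: x=[8.9067] v=[-2.1660]
Step 33: x=[8.7974] v=[-2.1868]
Step 34: x=[8.6872] v=[-2.2038]
Step 35: x=[8.5764] v=[-2.2170]
Step 36: x=[8.4651] v=[-2.2265]
Step 37: x=[8.3535] v=[-2.2322]
Step 38: x=[8.2418] v=[-2.2340]
Step 39: x=[8.1302] v=[-2.2320]
Step 40: x=[8.0189] v=[-2.2262]
Step 41: x=[7.9081] v=[-2.2166]
Step 42: x=[7.7979] v=[-2.2032]
Step 43: x=[7.6886] v=[-2.1860]
Step 44: x=[7.5803] v=[-2.1651]
Step 45: x=[7.4733] v=[-2.1405]
Step 46: x=[7.3677] v=[-2.1122]
Step 47: x=[7.2637] v=[-2.0803]
Step 48: x=[7.1615] v=[-2.0449]
Step 49: x=[7.0612] v=[-2.0060]
Step 50: x=[6.9630] v=[-1.9636]
Step 51: x=[6.8671] v=[-1.9179]
Step 52: x=[6.7737] v=[-1.8689]
Step 53: x=[6.6829] v=[-1.8167]
Step 54: x=[6.5948] v=[-1.7614]
Step 55: x=[6.5096] v=[-1.7031]
Step 56: x=[6.4275] v=[-1.6419]
Step 57: x=[6.3486] v=[-1.5778]
Step 58: x=[6.2731] v=[-1.5110]
Step 59: x=[6.2010] v=[-1.4417]
Step 60: x=[6.1325] v=[-1.3699]
Step 61: x=[6.0677] v=[-1.2958]
v[0] did not become non-negative within 61 steps; using fallback time=3.0500

Answer: 3.0500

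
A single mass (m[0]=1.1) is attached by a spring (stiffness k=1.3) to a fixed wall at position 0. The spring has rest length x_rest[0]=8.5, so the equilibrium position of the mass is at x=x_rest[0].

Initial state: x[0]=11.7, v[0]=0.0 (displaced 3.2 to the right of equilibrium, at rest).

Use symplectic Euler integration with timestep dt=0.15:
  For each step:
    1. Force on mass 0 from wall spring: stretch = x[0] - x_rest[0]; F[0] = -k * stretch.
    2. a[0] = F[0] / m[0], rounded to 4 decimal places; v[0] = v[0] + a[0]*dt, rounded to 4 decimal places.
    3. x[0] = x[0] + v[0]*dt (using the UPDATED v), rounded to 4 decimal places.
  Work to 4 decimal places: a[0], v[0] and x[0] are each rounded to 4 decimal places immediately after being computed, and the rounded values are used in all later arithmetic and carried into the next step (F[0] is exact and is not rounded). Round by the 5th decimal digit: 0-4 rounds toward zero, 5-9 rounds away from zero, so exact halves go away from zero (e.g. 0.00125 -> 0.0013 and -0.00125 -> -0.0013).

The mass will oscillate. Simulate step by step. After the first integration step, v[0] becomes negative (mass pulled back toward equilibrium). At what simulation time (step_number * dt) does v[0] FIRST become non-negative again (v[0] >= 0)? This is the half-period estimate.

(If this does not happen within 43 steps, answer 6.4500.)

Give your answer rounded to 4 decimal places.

Step 0: x=[11.7000] v=[0.0000]
Step 1: x=[11.6149] v=[-0.5673]
Step 2: x=[11.4470] v=[-1.1195]
Step 3: x=[11.2007] v=[-1.6419]
Step 4: x=[10.8826] v=[-2.1207]
Step 5: x=[10.5011] v=[-2.5431]
Step 6: x=[10.0664] v=[-2.8978]
Step 7: x=[9.5901] v=[-3.1755]
Step 8: x=[9.0848] v=[-3.3687]
Step 9: x=[8.5639] v=[-3.4724]
Step 10: x=[8.0413] v=[-3.4837]
Step 11: x=[7.5309] v=[-3.4024]
Step 12: x=[7.0463] v=[-3.2306]
Step 13: x=[6.6004] v=[-2.9729]
Step 14: x=[6.2050] v=[-2.6362]
Step 15: x=[5.8706] v=[-2.2294]
Step 16: x=[5.6061] v=[-1.7633]
Step 17: x=[5.4186] v=[-1.2503]
Step 18: x=[5.3130] v=[-0.7040]
Step 19: x=[5.2922] v=[-0.1390]
Step 20: x=[5.3567] v=[0.4297]
First v>=0 after going negative at step 20, time=3.0000

Answer: 3.0000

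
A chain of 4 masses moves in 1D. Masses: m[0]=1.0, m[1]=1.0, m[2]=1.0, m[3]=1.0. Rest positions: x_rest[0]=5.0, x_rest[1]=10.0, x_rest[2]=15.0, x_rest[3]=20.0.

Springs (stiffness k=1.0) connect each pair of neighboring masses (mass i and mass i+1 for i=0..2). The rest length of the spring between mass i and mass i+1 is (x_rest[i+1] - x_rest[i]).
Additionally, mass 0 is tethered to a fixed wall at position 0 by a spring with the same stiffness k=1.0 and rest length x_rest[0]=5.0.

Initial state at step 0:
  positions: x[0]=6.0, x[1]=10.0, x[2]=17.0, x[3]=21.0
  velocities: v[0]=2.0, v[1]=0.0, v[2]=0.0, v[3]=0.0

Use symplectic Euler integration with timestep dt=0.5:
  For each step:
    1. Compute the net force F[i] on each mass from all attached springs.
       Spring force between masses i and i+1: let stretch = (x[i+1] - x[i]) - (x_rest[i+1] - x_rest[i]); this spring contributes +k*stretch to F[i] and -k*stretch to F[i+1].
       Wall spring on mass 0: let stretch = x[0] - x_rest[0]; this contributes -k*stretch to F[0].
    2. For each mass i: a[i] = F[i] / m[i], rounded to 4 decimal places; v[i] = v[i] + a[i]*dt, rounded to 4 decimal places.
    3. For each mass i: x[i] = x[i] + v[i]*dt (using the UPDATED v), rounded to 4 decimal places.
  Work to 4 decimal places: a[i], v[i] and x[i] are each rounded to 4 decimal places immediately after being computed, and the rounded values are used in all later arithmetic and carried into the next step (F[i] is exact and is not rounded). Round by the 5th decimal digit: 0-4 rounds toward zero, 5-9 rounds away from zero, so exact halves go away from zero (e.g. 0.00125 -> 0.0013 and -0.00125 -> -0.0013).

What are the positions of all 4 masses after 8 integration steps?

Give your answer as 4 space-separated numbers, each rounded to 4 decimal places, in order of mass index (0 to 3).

Answer: 4.6857 10.2211 15.7992 21.5266

Derivation:
Step 0: x=[6.0000 10.0000 17.0000 21.0000] v=[2.0000 0.0000 0.0000 0.0000]
Step 1: x=[6.5000 10.7500 16.2500 21.2500] v=[1.0000 1.5000 -1.5000 0.5000]
Step 2: x=[6.4375 11.8125 15.3750 21.5000] v=[-0.1250 2.1250 -1.7500 0.5000]
Step 3: x=[6.1094 12.4219 15.1406 21.4688] v=[-0.6563 1.2188 -0.4688 -0.0625]
Step 4: x=[5.8320 12.1329 15.8086 21.1055] v=[-0.5548 -0.5781 1.3360 -0.7266]
Step 5: x=[5.6718 11.1876 16.8819 20.6680] v=[-0.3204 -1.8907 2.1466 -0.8751]
Step 6: x=[5.4726 10.2869 17.4782 20.5339] v=[-0.3984 -1.8015 1.1925 -0.2682]
Step 7: x=[5.1088 9.9804 17.0406 20.8859] v=[-0.7276 -0.6130 -0.8753 0.7040]
Step 8: x=[4.6857 10.2211 15.7992 21.5266] v=[-0.8462 0.4813 -2.4828 1.2814]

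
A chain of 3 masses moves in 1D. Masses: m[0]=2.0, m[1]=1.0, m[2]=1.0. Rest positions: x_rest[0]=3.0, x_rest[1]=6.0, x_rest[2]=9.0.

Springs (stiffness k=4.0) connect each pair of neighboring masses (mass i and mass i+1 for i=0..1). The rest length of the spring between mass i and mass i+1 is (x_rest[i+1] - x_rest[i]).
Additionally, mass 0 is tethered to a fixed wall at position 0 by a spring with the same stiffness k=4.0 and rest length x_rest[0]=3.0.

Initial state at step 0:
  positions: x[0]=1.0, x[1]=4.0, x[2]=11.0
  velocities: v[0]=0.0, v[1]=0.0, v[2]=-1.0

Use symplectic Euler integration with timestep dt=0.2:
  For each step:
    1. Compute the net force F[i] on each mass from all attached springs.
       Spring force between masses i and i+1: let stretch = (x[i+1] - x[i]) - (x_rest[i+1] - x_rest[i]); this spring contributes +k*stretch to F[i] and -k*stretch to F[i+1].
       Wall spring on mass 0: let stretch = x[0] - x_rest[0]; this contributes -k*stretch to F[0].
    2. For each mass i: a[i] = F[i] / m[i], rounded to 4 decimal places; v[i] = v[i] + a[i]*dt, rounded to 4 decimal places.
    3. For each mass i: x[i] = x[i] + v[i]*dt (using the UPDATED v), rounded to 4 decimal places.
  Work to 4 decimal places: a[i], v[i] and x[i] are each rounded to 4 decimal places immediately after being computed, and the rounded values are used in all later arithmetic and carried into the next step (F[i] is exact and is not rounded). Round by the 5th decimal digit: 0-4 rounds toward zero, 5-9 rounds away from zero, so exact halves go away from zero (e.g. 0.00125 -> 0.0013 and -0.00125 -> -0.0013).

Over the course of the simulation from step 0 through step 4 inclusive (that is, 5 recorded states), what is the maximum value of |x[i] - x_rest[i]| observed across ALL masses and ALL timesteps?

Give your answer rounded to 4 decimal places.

Answer: 2.3774

Derivation:
Step 0: x=[1.0000 4.0000 11.0000] v=[0.0000 0.0000 -1.0000]
Step 1: x=[1.1600 4.6400 10.1600] v=[0.8000 3.2000 -4.2000]
Step 2: x=[1.5056 5.6064 8.9168] v=[1.7280 4.8320 -6.2160]
Step 3: x=[2.0588 6.4463 7.6239] v=[2.7661 4.1997 -6.4643]
Step 4: x=[2.7983 6.7727 6.6226] v=[3.6976 1.6318 -5.0064]
Max displacement = 2.3774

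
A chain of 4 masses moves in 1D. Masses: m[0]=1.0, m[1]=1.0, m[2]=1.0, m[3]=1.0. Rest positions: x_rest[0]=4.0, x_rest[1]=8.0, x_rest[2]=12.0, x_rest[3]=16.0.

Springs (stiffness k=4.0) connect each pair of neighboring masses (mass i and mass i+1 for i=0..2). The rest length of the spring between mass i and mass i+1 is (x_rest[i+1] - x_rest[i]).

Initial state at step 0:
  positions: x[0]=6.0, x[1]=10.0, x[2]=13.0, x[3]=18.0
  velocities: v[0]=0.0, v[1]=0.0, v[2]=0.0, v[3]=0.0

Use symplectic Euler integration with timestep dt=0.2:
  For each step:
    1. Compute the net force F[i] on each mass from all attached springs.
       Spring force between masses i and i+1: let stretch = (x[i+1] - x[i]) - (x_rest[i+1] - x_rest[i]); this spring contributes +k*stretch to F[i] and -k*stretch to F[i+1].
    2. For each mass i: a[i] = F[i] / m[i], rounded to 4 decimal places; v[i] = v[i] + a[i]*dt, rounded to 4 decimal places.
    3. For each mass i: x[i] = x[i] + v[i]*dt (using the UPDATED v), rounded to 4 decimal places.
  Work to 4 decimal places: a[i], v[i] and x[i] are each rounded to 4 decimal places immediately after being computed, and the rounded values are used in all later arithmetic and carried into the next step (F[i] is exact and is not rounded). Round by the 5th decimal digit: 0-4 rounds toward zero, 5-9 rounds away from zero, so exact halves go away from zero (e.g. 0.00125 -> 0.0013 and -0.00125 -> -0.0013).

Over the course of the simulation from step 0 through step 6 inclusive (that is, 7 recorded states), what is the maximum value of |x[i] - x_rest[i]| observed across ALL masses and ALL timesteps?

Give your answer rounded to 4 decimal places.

Step 0: x=[6.0000 10.0000 13.0000 18.0000] v=[0.0000 0.0000 0.0000 0.0000]
Step 1: x=[6.0000 9.8400 13.3200 17.8400] v=[0.0000 -0.8000 1.6000 -0.8000]
Step 2: x=[5.9744 9.6224 13.8064 17.5968] v=[-0.1280 -1.0880 2.4320 -1.2160]
Step 3: x=[5.8925 9.4906 14.2298 17.3871] v=[-0.4096 -0.6592 2.1171 -1.0483]
Step 4: x=[5.7463 9.5413 14.4001 17.3123] v=[-0.7311 0.2537 0.8516 -0.3741]
Step 5: x=[5.5673 9.7622 14.2590 17.4115] v=[-0.8951 1.1047 -0.7057 0.4961]
Step 6: x=[5.4195 10.0314 13.9028 17.6463] v=[-0.7392 1.3462 -1.7811 1.1741]
Max displacement = 2.4001

Answer: 2.4001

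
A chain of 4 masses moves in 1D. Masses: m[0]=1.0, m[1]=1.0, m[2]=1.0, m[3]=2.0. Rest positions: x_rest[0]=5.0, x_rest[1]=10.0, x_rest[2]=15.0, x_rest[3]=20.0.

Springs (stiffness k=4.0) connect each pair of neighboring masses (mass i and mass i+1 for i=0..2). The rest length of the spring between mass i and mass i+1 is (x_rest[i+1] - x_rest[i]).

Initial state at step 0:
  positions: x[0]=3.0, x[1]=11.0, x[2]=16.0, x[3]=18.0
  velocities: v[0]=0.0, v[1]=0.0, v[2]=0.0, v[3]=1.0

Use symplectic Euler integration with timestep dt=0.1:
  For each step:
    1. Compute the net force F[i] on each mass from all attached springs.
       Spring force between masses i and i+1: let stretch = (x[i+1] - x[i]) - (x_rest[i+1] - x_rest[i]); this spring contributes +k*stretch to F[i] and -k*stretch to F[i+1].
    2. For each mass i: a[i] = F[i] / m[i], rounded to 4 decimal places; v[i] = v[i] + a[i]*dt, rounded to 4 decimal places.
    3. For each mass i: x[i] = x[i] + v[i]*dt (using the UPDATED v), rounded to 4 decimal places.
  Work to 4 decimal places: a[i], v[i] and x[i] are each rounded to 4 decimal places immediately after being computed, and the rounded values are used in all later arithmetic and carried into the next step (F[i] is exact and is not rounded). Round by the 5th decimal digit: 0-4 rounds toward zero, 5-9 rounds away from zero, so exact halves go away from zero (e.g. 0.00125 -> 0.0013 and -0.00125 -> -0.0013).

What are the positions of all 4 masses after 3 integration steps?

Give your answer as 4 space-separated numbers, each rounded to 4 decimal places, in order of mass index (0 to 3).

Answer: 3.6728 10.3273 15.3313 18.6343

Derivation:
Step 0: x=[3.0000 11.0000 16.0000 18.0000] v=[0.0000 0.0000 0.0000 1.0000]
Step 1: x=[3.1200 10.8800 15.8800 18.1600] v=[1.2000 -1.2000 -1.2000 1.6000]
Step 2: x=[3.3504 10.6496 15.6512 18.3744] v=[2.3040 -2.3040 -2.2880 2.1440]
Step 3: x=[3.6728 10.3273 15.3313 18.6343] v=[3.2237 -3.2230 -3.1994 2.5994]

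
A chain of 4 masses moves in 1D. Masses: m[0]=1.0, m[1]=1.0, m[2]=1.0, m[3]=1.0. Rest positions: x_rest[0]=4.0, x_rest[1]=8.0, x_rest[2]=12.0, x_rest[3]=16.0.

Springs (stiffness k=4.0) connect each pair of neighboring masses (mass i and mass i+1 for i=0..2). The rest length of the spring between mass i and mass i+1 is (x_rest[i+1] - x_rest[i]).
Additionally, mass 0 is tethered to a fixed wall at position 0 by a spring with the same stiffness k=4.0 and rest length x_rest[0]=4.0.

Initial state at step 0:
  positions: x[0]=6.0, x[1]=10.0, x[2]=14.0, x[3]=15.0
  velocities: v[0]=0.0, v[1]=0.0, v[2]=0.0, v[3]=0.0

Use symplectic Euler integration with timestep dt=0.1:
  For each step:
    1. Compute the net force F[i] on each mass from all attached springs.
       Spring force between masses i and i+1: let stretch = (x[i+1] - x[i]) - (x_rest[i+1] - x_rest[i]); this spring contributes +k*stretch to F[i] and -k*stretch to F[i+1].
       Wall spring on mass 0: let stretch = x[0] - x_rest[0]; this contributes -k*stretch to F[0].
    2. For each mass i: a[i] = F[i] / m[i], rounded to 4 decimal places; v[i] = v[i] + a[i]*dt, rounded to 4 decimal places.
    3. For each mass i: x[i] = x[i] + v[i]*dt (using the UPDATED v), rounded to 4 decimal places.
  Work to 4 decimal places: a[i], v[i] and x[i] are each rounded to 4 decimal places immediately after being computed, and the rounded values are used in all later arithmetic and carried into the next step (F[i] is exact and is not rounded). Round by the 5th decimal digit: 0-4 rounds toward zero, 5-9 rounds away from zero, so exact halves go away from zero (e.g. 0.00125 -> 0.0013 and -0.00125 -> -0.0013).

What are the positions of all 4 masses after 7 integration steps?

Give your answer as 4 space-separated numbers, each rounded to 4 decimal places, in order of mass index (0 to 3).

Answer: 4.4111 9.2660 12.1031 17.3343

Derivation:
Step 0: x=[6.0000 10.0000 14.0000 15.0000] v=[0.0000 0.0000 0.0000 0.0000]
Step 1: x=[5.9200 10.0000 13.8800 15.1200] v=[-0.8000 0.0000 -1.2000 1.2000]
Step 2: x=[5.7664 9.9920 13.6544 15.3504] v=[-1.5360 -0.0800 -2.2560 2.3040]
Step 3: x=[5.5512 9.9615 13.3501 15.6730] v=[-2.1523 -0.3053 -3.0426 3.2256]
Step 4: x=[5.2903 9.8901 13.0032 16.0626] v=[-2.6087 -0.7140 -3.4689 3.8964]
Step 5: x=[5.0018 9.7592 12.6542 16.4899] v=[-2.8849 -1.3087 -3.4904 4.2726]
Step 6: x=[4.7035 9.5538 12.3428 16.9237] v=[-2.9827 -2.0537 -3.1141 4.3383]
Step 7: x=[4.4111 9.2660 12.1031 17.3343] v=[-2.9240 -2.8782 -2.3973 4.1059]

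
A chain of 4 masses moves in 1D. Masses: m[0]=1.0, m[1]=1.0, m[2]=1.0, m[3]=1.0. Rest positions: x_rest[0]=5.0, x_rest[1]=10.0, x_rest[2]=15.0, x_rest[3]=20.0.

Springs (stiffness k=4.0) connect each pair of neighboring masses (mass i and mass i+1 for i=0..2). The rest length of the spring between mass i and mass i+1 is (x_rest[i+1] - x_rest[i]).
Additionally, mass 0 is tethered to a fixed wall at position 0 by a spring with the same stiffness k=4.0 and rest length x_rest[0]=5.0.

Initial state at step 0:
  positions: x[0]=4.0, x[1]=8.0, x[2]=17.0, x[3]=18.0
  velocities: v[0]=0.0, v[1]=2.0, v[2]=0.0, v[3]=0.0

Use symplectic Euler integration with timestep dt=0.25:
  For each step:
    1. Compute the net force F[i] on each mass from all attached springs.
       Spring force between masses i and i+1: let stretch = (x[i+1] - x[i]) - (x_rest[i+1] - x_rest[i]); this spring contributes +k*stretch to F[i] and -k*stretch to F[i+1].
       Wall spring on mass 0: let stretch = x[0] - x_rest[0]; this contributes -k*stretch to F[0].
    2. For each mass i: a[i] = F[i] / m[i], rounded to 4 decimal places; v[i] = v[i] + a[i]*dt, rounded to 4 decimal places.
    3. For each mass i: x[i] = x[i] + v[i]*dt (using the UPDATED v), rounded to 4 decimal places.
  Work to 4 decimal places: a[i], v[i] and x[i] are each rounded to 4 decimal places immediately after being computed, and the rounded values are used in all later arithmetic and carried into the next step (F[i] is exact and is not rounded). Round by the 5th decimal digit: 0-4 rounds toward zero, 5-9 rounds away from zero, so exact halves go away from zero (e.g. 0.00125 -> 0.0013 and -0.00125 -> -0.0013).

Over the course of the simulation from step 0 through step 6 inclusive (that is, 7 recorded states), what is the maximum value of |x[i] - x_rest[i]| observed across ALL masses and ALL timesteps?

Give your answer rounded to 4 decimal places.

Step 0: x=[4.0000 8.0000 17.0000 18.0000] v=[0.0000 2.0000 0.0000 0.0000]
Step 1: x=[4.0000 9.7500 15.0000 19.0000] v=[0.0000 7.0000 -8.0000 4.0000]
Step 2: x=[4.4375 11.3750 12.6875 20.2500] v=[1.7500 6.5000 -9.2500 5.0000]
Step 3: x=[5.5000 11.5938 11.9375 20.8594] v=[4.2500 0.8750 -3.0000 2.4375]
Step 4: x=[6.7110 10.3750 13.3321 20.4883] v=[4.8438 -4.8751 5.5782 -1.4844]
Step 5: x=[7.1602 8.9795 15.7764 19.5782] v=[1.7968 -5.5820 9.7773 -3.6406]
Step 6: x=[6.2742 8.8284 17.4720 18.9676] v=[-3.5441 -0.6044 6.7822 -2.4424]
Max displacement = 3.0625

Answer: 3.0625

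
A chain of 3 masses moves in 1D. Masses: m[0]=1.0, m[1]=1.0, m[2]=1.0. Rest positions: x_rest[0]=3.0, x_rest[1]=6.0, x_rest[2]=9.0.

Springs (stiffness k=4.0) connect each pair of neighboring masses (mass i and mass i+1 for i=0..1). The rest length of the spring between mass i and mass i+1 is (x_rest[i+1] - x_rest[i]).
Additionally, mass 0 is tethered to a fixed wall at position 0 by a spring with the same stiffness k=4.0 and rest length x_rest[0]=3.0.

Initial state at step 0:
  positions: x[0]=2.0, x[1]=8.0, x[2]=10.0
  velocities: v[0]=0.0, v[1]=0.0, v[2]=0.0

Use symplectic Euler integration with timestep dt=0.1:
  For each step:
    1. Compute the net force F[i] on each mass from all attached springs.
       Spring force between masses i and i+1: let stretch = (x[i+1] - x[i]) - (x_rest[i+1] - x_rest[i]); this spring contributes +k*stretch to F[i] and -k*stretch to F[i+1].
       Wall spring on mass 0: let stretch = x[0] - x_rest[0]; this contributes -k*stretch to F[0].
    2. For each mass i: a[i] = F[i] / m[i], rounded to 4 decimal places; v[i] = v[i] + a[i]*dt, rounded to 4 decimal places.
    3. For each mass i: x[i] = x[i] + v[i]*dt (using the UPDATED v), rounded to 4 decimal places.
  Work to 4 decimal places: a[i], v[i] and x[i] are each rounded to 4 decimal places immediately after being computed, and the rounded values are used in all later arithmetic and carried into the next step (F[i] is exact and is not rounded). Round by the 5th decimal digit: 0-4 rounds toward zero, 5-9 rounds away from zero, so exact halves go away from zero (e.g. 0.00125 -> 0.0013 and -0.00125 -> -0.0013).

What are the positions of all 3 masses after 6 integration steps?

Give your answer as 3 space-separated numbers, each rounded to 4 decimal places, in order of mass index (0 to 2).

Step 0: x=[2.0000 8.0000 10.0000] v=[0.0000 0.0000 0.0000]
Step 1: x=[2.1600 7.8400 10.0400] v=[1.6000 -1.6000 0.4000]
Step 2: x=[2.4608 7.5408 10.1120] v=[3.0080 -2.9920 0.7200]
Step 3: x=[2.8664 7.1413 10.2012] v=[4.0557 -3.9955 0.8915]
Step 4: x=[3.3283 6.6932 10.2880] v=[4.6191 -4.4815 0.8675]
Step 5: x=[3.7917 6.2543 10.3510] v=[4.6337 -4.3895 0.6296]
Step 6: x=[4.2019 5.8807 10.3701] v=[4.1021 -3.7359 0.1909]

Answer: 4.2019 5.8807 10.3701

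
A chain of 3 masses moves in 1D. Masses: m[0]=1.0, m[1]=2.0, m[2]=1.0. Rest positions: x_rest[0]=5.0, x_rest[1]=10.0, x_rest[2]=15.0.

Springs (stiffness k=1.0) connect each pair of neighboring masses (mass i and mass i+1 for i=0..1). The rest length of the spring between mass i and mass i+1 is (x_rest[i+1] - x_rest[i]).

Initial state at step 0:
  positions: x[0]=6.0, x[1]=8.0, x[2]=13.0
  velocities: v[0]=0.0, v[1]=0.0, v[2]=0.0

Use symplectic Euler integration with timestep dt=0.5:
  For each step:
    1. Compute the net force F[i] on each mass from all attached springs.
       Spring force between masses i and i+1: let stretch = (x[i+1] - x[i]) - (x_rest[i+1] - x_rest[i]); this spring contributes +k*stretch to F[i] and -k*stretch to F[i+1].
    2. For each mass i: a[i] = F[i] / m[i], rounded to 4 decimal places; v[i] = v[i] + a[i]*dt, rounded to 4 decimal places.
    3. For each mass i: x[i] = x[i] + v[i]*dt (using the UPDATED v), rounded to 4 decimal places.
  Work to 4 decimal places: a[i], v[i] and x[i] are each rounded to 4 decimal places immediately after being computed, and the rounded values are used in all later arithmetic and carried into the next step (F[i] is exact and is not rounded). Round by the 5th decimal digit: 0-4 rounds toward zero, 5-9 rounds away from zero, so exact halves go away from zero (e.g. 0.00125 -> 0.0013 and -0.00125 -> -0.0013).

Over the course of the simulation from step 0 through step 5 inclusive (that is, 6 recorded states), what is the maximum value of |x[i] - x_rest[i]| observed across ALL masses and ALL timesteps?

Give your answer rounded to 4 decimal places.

Step 0: x=[6.0000 8.0000 13.0000] v=[0.0000 0.0000 0.0000]
Step 1: x=[5.2500 8.3750 13.0000] v=[-1.5000 0.7500 0.0000]
Step 2: x=[4.0313 8.9375 13.0938] v=[-2.4375 1.1250 0.1875]
Step 3: x=[2.7891 9.4063 13.3985] v=[-2.4844 0.9375 0.6094]
Step 4: x=[1.9512 9.5470 13.9552] v=[-1.6758 0.2813 1.1133]
Step 5: x=[1.7623 9.2892 14.6598] v=[-0.3779 -0.5156 1.4092]
Max displacement = 3.2377

Answer: 3.2377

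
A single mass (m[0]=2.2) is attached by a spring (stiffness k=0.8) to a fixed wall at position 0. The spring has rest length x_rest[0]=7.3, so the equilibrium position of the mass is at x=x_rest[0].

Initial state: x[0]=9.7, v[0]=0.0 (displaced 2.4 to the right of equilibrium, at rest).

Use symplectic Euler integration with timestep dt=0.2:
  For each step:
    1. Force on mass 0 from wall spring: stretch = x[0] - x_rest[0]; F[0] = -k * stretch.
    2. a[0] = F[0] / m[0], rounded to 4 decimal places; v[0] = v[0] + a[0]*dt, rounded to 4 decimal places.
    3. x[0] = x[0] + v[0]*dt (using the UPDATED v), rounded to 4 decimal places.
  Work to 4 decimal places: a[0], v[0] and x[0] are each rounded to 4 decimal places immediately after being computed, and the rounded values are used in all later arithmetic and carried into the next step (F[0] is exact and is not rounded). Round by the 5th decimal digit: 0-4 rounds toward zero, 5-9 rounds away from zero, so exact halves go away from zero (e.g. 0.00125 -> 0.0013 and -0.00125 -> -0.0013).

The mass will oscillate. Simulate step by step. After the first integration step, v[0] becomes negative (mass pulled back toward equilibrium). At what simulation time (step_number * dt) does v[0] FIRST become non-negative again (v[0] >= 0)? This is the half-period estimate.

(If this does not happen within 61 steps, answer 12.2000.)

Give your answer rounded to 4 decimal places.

Step 0: x=[9.7000] v=[0.0000]
Step 1: x=[9.6651] v=[-0.1745]
Step 2: x=[9.5958] v=[-0.3465]
Step 3: x=[9.4931] v=[-0.5135]
Step 4: x=[9.3585] v=[-0.6730]
Step 5: x=[9.1940] v=[-0.8227]
Step 6: x=[9.0019] v=[-0.9604]
Step 7: x=[8.7851] v=[-1.0842]
Step 8: x=[8.5467] v=[-1.1922]
Step 9: x=[8.2901] v=[-1.2829]
Step 10: x=[8.0191] v=[-1.3549]
Step 11: x=[7.7377] v=[-1.4072]
Step 12: x=[7.4499] v=[-1.4390]
Step 13: x=[7.1599] v=[-1.4499]
Step 14: x=[6.8720] v=[-1.4397]
Step 15: x=[6.5903] v=[-1.4086]
Step 16: x=[6.3189] v=[-1.3570]
Step 17: x=[6.0618] v=[-1.2856]
Step 18: x=[5.8227] v=[-1.1955]
Step 19: x=[5.6051] v=[-1.0881]
Step 20: x=[5.4121] v=[-0.9648]
Step 21: x=[5.2466] v=[-0.8275]
Step 22: x=[5.1110] v=[-0.6782]
Step 23: x=[5.0072] v=[-0.5190]
Step 24: x=[4.9367] v=[-0.3523]
Step 25: x=[4.9006] v=[-0.1804]
Step 26: x=[4.8994] v=[-0.0059]
Step 27: x=[4.9331] v=[0.1687]
First v>=0 after going negative at step 27, time=5.4000

Answer: 5.4000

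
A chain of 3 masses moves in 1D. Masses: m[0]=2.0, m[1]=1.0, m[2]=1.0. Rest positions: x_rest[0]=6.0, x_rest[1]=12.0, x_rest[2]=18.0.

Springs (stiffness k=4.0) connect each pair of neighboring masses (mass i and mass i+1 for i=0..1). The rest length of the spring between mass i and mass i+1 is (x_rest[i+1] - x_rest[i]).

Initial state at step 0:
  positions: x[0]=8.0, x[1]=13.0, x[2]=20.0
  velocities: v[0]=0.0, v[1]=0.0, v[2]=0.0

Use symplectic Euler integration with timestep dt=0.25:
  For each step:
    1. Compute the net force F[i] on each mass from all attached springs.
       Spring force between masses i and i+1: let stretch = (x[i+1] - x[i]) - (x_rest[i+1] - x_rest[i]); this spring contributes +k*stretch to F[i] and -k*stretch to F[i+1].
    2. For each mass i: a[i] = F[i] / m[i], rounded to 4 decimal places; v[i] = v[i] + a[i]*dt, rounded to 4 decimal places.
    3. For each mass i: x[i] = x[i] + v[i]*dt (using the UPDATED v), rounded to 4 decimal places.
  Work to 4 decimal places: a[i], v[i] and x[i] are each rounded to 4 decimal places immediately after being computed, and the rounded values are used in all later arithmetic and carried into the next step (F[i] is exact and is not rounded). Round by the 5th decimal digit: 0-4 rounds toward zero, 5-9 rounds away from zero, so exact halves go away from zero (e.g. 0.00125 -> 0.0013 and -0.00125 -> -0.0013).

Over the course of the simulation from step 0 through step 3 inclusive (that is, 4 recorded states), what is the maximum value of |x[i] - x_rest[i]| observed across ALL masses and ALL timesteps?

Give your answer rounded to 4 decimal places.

Answer: 2.5196

Derivation:
Step 0: x=[8.0000 13.0000 20.0000] v=[0.0000 0.0000 0.0000]
Step 1: x=[7.8750 13.5000 19.7500] v=[-0.5000 2.0000 -1.0000]
Step 2: x=[7.7031 14.1563 19.4375] v=[-0.6875 2.6250 -1.2500]
Step 3: x=[7.5879 14.5196 19.3047] v=[-0.4609 1.4530 -0.5312]
Max displacement = 2.5196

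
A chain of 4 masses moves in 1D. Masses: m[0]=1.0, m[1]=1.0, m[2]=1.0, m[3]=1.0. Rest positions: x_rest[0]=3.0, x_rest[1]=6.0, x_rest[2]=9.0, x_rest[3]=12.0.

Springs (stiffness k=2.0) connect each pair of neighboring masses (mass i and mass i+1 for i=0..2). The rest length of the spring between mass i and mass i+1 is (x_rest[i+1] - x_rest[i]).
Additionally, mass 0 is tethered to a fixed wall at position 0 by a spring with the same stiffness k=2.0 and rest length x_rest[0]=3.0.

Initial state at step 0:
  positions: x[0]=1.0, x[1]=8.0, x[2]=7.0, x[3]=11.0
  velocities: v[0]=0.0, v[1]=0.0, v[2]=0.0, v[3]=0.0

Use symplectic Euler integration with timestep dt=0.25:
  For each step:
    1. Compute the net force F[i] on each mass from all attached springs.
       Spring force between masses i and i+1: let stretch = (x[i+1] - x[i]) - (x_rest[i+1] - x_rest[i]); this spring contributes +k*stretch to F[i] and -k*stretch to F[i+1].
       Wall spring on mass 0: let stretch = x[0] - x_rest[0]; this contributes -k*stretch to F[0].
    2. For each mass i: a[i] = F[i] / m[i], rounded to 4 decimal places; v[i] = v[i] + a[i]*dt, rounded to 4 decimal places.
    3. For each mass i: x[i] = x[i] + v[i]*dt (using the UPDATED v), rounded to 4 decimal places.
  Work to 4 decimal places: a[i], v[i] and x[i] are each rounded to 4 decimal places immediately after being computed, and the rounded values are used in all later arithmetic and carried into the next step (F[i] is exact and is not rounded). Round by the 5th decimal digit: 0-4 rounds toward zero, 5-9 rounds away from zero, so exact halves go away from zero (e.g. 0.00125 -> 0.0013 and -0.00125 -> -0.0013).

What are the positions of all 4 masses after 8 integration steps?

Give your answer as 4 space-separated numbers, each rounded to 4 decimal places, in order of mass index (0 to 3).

Step 0: x=[1.0000 8.0000 7.0000 11.0000] v=[0.0000 0.0000 0.0000 0.0000]
Step 1: x=[1.7500 7.0000 7.6250 10.8750] v=[3.0000 -4.0000 2.5000 -0.5000]
Step 2: x=[2.9375 5.4219 8.5781 10.7188] v=[4.7500 -6.3125 3.8125 -0.6250]
Step 3: x=[4.0684 3.9278 9.4043 10.6700] v=[4.5235 -5.9766 3.3048 -0.1954]
Step 4: x=[4.6732 3.1358 9.7042 10.8380] v=[2.4190 -3.1681 1.1994 0.6718]
Step 5: x=[4.5016 3.3570 9.3247 11.2392] v=[-0.6863 0.8848 -1.5179 1.6049]
Step 6: x=[3.6243 4.4673 8.4386 11.7761] v=[-3.5094 4.4410 -3.5445 2.1477]
Step 7: x=[2.3993 5.9686 7.4733 12.2709] v=[-4.9001 6.0052 -3.8614 1.9790]
Step 8: x=[1.3205 7.2118 6.9196 12.5410] v=[-4.3151 4.9729 -2.2150 1.0802]

Answer: 1.3205 7.2118 6.9196 12.5410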